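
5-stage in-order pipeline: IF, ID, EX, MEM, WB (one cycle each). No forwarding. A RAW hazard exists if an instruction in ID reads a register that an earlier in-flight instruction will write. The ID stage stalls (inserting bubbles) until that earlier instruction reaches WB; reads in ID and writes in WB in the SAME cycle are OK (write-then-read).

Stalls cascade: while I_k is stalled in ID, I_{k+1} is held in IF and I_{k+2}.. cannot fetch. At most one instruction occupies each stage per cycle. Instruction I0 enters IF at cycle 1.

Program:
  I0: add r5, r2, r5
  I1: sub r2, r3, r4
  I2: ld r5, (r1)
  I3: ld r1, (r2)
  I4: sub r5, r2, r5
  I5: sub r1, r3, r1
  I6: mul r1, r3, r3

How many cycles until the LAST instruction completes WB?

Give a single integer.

Answer: 13

Derivation:
I0 add r5 <- r2,r5: IF@1 ID@2 stall=0 (-) EX@3 MEM@4 WB@5
I1 sub r2 <- r3,r4: IF@2 ID@3 stall=0 (-) EX@4 MEM@5 WB@6
I2 ld r5 <- r1: IF@3 ID@4 stall=0 (-) EX@5 MEM@6 WB@7
I3 ld r1 <- r2: IF@4 ID@5 stall=1 (RAW on I1.r2 (WB@6)) EX@7 MEM@8 WB@9
I4 sub r5 <- r2,r5: IF@5 ID@7 stall=0 (-) EX@8 MEM@9 WB@10
I5 sub r1 <- r3,r1: IF@7 ID@8 stall=1 (RAW on I3.r1 (WB@9)) EX@10 MEM@11 WB@12
I6 mul r1 <- r3,r3: IF@8 ID@10 stall=0 (-) EX@11 MEM@12 WB@13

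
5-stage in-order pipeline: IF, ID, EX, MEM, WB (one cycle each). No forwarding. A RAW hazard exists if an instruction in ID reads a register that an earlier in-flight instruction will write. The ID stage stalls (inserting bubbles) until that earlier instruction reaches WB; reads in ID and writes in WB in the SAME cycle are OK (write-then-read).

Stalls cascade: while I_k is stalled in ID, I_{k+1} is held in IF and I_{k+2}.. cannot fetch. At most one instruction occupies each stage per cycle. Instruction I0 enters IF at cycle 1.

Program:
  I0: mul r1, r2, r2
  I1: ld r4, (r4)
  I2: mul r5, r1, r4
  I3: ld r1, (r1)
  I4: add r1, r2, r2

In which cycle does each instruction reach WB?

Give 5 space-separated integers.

I0 mul r1 <- r2,r2: IF@1 ID@2 stall=0 (-) EX@3 MEM@4 WB@5
I1 ld r4 <- r4: IF@2 ID@3 stall=0 (-) EX@4 MEM@5 WB@6
I2 mul r5 <- r1,r4: IF@3 ID@4 stall=2 (RAW on I1.r4 (WB@6)) EX@7 MEM@8 WB@9
I3 ld r1 <- r1: IF@4 ID@7 stall=0 (-) EX@8 MEM@9 WB@10
I4 add r1 <- r2,r2: IF@7 ID@8 stall=0 (-) EX@9 MEM@10 WB@11

Answer: 5 6 9 10 11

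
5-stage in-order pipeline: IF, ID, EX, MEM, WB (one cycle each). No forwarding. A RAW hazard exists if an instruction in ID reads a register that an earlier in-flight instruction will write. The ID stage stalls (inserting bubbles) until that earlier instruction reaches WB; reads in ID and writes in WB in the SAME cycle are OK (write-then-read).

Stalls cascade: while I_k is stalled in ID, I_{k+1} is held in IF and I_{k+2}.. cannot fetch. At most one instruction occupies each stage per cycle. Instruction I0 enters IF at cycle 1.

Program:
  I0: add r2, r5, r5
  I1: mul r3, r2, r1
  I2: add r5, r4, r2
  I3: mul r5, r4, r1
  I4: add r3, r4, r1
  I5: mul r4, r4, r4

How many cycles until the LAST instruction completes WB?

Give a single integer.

I0 add r2 <- r5,r5: IF@1 ID@2 stall=0 (-) EX@3 MEM@4 WB@5
I1 mul r3 <- r2,r1: IF@2 ID@3 stall=2 (RAW on I0.r2 (WB@5)) EX@6 MEM@7 WB@8
I2 add r5 <- r4,r2: IF@3 ID@6 stall=0 (-) EX@7 MEM@8 WB@9
I3 mul r5 <- r4,r1: IF@6 ID@7 stall=0 (-) EX@8 MEM@9 WB@10
I4 add r3 <- r4,r1: IF@7 ID@8 stall=0 (-) EX@9 MEM@10 WB@11
I5 mul r4 <- r4,r4: IF@8 ID@9 stall=0 (-) EX@10 MEM@11 WB@12

Answer: 12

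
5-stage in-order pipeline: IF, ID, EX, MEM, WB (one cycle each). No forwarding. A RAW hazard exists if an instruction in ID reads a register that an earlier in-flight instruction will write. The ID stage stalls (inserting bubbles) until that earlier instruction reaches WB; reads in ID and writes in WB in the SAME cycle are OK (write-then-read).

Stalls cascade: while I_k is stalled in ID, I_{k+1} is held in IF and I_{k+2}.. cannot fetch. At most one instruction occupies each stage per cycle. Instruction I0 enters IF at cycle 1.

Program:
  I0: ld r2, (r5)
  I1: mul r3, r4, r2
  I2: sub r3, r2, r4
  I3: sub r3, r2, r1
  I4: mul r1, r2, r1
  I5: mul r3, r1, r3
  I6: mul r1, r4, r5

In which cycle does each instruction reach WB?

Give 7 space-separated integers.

Answer: 5 8 9 10 11 14 15

Derivation:
I0 ld r2 <- r5: IF@1 ID@2 stall=0 (-) EX@3 MEM@4 WB@5
I1 mul r3 <- r4,r2: IF@2 ID@3 stall=2 (RAW on I0.r2 (WB@5)) EX@6 MEM@7 WB@8
I2 sub r3 <- r2,r4: IF@3 ID@6 stall=0 (-) EX@7 MEM@8 WB@9
I3 sub r3 <- r2,r1: IF@6 ID@7 stall=0 (-) EX@8 MEM@9 WB@10
I4 mul r1 <- r2,r1: IF@7 ID@8 stall=0 (-) EX@9 MEM@10 WB@11
I5 mul r3 <- r1,r3: IF@8 ID@9 stall=2 (RAW on I4.r1 (WB@11)) EX@12 MEM@13 WB@14
I6 mul r1 <- r4,r5: IF@9 ID@12 stall=0 (-) EX@13 MEM@14 WB@15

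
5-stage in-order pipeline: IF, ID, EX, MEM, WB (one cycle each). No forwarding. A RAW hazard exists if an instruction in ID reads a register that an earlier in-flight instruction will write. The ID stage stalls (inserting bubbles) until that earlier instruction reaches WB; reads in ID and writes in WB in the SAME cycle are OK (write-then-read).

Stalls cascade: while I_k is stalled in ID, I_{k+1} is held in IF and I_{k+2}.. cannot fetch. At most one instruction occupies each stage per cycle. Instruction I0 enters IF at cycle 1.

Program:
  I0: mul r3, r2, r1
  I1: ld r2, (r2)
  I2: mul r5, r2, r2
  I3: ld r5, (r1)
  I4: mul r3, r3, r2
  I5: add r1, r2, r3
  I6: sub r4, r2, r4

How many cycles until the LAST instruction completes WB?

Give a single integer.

I0 mul r3 <- r2,r1: IF@1 ID@2 stall=0 (-) EX@3 MEM@4 WB@5
I1 ld r2 <- r2: IF@2 ID@3 stall=0 (-) EX@4 MEM@5 WB@6
I2 mul r5 <- r2,r2: IF@3 ID@4 stall=2 (RAW on I1.r2 (WB@6)) EX@7 MEM@8 WB@9
I3 ld r5 <- r1: IF@4 ID@7 stall=0 (-) EX@8 MEM@9 WB@10
I4 mul r3 <- r3,r2: IF@7 ID@8 stall=0 (-) EX@9 MEM@10 WB@11
I5 add r1 <- r2,r3: IF@8 ID@9 stall=2 (RAW on I4.r3 (WB@11)) EX@12 MEM@13 WB@14
I6 sub r4 <- r2,r4: IF@9 ID@12 stall=0 (-) EX@13 MEM@14 WB@15

Answer: 15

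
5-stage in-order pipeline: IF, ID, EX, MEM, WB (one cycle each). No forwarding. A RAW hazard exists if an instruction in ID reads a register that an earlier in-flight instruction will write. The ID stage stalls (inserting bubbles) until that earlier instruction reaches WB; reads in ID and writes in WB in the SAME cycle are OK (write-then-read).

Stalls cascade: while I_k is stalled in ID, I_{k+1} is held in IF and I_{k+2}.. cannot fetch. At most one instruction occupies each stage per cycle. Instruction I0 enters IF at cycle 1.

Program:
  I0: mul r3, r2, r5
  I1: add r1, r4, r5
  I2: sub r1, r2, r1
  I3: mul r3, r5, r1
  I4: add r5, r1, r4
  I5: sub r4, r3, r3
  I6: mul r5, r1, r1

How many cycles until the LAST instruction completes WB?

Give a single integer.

I0 mul r3 <- r2,r5: IF@1 ID@2 stall=0 (-) EX@3 MEM@4 WB@5
I1 add r1 <- r4,r5: IF@2 ID@3 stall=0 (-) EX@4 MEM@5 WB@6
I2 sub r1 <- r2,r1: IF@3 ID@4 stall=2 (RAW on I1.r1 (WB@6)) EX@7 MEM@8 WB@9
I3 mul r3 <- r5,r1: IF@4 ID@7 stall=2 (RAW on I2.r1 (WB@9)) EX@10 MEM@11 WB@12
I4 add r5 <- r1,r4: IF@7 ID@10 stall=0 (-) EX@11 MEM@12 WB@13
I5 sub r4 <- r3,r3: IF@10 ID@11 stall=1 (RAW on I3.r3 (WB@12)) EX@13 MEM@14 WB@15
I6 mul r5 <- r1,r1: IF@11 ID@13 stall=0 (-) EX@14 MEM@15 WB@16

Answer: 16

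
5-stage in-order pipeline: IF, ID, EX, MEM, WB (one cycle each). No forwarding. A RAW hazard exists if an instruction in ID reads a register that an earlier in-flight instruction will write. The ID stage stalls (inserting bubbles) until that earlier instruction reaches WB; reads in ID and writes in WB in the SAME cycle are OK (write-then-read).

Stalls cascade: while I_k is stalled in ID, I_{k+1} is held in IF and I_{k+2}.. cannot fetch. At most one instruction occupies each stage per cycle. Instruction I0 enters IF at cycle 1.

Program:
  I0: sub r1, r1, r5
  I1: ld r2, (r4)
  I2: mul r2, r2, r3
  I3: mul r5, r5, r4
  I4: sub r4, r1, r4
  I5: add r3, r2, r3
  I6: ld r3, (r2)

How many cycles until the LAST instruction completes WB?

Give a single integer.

I0 sub r1 <- r1,r5: IF@1 ID@2 stall=0 (-) EX@3 MEM@4 WB@5
I1 ld r2 <- r4: IF@2 ID@3 stall=0 (-) EX@4 MEM@5 WB@6
I2 mul r2 <- r2,r3: IF@3 ID@4 stall=2 (RAW on I1.r2 (WB@6)) EX@7 MEM@8 WB@9
I3 mul r5 <- r5,r4: IF@4 ID@7 stall=0 (-) EX@8 MEM@9 WB@10
I4 sub r4 <- r1,r4: IF@7 ID@8 stall=0 (-) EX@9 MEM@10 WB@11
I5 add r3 <- r2,r3: IF@8 ID@9 stall=0 (-) EX@10 MEM@11 WB@12
I6 ld r3 <- r2: IF@9 ID@10 stall=0 (-) EX@11 MEM@12 WB@13

Answer: 13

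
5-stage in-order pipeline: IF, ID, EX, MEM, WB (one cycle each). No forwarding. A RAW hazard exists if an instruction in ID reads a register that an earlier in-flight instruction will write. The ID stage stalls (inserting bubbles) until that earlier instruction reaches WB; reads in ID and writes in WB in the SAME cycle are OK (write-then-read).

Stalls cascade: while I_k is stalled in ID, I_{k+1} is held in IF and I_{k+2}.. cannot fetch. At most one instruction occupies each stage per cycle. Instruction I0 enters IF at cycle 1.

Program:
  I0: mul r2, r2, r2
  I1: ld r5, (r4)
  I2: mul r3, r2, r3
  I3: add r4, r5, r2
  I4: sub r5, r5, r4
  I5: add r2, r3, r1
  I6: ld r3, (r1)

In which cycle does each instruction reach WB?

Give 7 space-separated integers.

Answer: 5 6 8 9 12 13 14

Derivation:
I0 mul r2 <- r2,r2: IF@1 ID@2 stall=0 (-) EX@3 MEM@4 WB@5
I1 ld r5 <- r4: IF@2 ID@3 stall=0 (-) EX@4 MEM@5 WB@6
I2 mul r3 <- r2,r3: IF@3 ID@4 stall=1 (RAW on I0.r2 (WB@5)) EX@6 MEM@7 WB@8
I3 add r4 <- r5,r2: IF@4 ID@6 stall=0 (-) EX@7 MEM@8 WB@9
I4 sub r5 <- r5,r4: IF@6 ID@7 stall=2 (RAW on I3.r4 (WB@9)) EX@10 MEM@11 WB@12
I5 add r2 <- r3,r1: IF@7 ID@10 stall=0 (-) EX@11 MEM@12 WB@13
I6 ld r3 <- r1: IF@10 ID@11 stall=0 (-) EX@12 MEM@13 WB@14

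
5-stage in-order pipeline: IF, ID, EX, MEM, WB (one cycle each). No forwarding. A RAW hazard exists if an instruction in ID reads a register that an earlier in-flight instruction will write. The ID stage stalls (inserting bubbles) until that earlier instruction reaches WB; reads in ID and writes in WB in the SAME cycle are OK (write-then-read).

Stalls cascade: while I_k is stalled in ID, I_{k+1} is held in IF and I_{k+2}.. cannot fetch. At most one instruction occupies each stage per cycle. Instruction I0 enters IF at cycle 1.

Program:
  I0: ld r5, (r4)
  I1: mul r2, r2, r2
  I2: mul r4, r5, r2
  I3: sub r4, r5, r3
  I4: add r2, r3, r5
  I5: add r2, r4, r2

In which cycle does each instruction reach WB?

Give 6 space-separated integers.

I0 ld r5 <- r4: IF@1 ID@2 stall=0 (-) EX@3 MEM@4 WB@5
I1 mul r2 <- r2,r2: IF@2 ID@3 stall=0 (-) EX@4 MEM@5 WB@6
I2 mul r4 <- r5,r2: IF@3 ID@4 stall=2 (RAW on I1.r2 (WB@6)) EX@7 MEM@8 WB@9
I3 sub r4 <- r5,r3: IF@4 ID@7 stall=0 (-) EX@8 MEM@9 WB@10
I4 add r2 <- r3,r5: IF@7 ID@8 stall=0 (-) EX@9 MEM@10 WB@11
I5 add r2 <- r4,r2: IF@8 ID@9 stall=2 (RAW on I4.r2 (WB@11)) EX@12 MEM@13 WB@14

Answer: 5 6 9 10 11 14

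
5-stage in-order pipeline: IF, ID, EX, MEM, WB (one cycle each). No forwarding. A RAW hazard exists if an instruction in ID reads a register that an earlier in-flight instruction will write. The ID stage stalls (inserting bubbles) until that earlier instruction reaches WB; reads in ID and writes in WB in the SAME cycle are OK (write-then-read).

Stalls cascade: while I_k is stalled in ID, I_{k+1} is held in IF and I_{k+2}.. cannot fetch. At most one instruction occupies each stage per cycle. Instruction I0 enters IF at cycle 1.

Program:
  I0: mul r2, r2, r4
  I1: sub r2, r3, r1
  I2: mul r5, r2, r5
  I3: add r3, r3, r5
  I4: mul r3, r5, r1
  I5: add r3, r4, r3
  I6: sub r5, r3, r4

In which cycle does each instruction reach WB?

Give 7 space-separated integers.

I0 mul r2 <- r2,r4: IF@1 ID@2 stall=0 (-) EX@3 MEM@4 WB@5
I1 sub r2 <- r3,r1: IF@2 ID@3 stall=0 (-) EX@4 MEM@5 WB@6
I2 mul r5 <- r2,r5: IF@3 ID@4 stall=2 (RAW on I1.r2 (WB@6)) EX@7 MEM@8 WB@9
I3 add r3 <- r3,r5: IF@4 ID@7 stall=2 (RAW on I2.r5 (WB@9)) EX@10 MEM@11 WB@12
I4 mul r3 <- r5,r1: IF@7 ID@10 stall=0 (-) EX@11 MEM@12 WB@13
I5 add r3 <- r4,r3: IF@10 ID@11 stall=2 (RAW on I4.r3 (WB@13)) EX@14 MEM@15 WB@16
I6 sub r5 <- r3,r4: IF@11 ID@14 stall=2 (RAW on I5.r3 (WB@16)) EX@17 MEM@18 WB@19

Answer: 5 6 9 12 13 16 19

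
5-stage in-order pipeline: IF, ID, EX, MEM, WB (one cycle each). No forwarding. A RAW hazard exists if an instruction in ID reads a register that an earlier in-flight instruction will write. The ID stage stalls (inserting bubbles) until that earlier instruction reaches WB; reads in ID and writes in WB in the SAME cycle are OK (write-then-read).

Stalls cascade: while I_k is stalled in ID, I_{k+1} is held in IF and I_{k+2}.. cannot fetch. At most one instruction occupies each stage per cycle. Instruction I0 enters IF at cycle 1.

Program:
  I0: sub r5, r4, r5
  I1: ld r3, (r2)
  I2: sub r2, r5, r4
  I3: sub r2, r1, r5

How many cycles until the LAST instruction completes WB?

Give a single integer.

Answer: 9

Derivation:
I0 sub r5 <- r4,r5: IF@1 ID@2 stall=0 (-) EX@3 MEM@4 WB@5
I1 ld r3 <- r2: IF@2 ID@3 stall=0 (-) EX@4 MEM@5 WB@6
I2 sub r2 <- r5,r4: IF@3 ID@4 stall=1 (RAW on I0.r5 (WB@5)) EX@6 MEM@7 WB@8
I3 sub r2 <- r1,r5: IF@4 ID@6 stall=0 (-) EX@7 MEM@8 WB@9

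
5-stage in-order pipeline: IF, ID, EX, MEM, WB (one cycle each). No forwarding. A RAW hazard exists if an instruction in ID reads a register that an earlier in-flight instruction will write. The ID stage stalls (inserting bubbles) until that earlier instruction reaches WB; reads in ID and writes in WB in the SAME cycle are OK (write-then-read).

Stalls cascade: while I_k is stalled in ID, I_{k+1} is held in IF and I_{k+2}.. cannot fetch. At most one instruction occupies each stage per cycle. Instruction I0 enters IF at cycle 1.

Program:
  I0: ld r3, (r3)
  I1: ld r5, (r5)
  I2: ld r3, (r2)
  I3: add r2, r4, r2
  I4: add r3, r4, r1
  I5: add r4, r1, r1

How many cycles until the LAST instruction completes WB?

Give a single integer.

Answer: 10

Derivation:
I0 ld r3 <- r3: IF@1 ID@2 stall=0 (-) EX@3 MEM@4 WB@5
I1 ld r5 <- r5: IF@2 ID@3 stall=0 (-) EX@4 MEM@5 WB@6
I2 ld r3 <- r2: IF@3 ID@4 stall=0 (-) EX@5 MEM@6 WB@7
I3 add r2 <- r4,r2: IF@4 ID@5 stall=0 (-) EX@6 MEM@7 WB@8
I4 add r3 <- r4,r1: IF@5 ID@6 stall=0 (-) EX@7 MEM@8 WB@9
I5 add r4 <- r1,r1: IF@6 ID@7 stall=0 (-) EX@8 MEM@9 WB@10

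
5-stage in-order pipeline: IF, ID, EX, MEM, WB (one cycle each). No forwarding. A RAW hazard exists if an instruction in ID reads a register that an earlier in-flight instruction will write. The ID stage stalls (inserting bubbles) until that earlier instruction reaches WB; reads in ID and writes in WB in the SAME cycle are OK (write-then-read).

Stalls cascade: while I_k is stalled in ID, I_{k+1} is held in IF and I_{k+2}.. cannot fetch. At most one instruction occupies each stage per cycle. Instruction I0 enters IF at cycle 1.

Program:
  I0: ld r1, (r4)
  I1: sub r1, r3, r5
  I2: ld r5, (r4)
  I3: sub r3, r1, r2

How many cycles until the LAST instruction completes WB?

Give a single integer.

Answer: 9

Derivation:
I0 ld r1 <- r4: IF@1 ID@2 stall=0 (-) EX@3 MEM@4 WB@5
I1 sub r1 <- r3,r5: IF@2 ID@3 stall=0 (-) EX@4 MEM@5 WB@6
I2 ld r5 <- r4: IF@3 ID@4 stall=0 (-) EX@5 MEM@6 WB@7
I3 sub r3 <- r1,r2: IF@4 ID@5 stall=1 (RAW on I1.r1 (WB@6)) EX@7 MEM@8 WB@9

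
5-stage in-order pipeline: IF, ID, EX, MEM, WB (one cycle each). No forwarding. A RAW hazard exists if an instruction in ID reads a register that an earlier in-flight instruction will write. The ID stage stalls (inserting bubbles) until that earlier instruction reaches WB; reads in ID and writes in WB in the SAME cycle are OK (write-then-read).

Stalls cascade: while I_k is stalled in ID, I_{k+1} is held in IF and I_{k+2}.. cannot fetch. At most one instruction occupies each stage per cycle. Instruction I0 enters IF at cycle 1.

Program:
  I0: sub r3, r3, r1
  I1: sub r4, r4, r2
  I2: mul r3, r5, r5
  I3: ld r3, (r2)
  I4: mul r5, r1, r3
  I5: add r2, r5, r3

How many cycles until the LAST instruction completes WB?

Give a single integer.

I0 sub r3 <- r3,r1: IF@1 ID@2 stall=0 (-) EX@3 MEM@4 WB@5
I1 sub r4 <- r4,r2: IF@2 ID@3 stall=0 (-) EX@4 MEM@5 WB@6
I2 mul r3 <- r5,r5: IF@3 ID@4 stall=0 (-) EX@5 MEM@6 WB@7
I3 ld r3 <- r2: IF@4 ID@5 stall=0 (-) EX@6 MEM@7 WB@8
I4 mul r5 <- r1,r3: IF@5 ID@6 stall=2 (RAW on I3.r3 (WB@8)) EX@9 MEM@10 WB@11
I5 add r2 <- r5,r3: IF@6 ID@9 stall=2 (RAW on I4.r5 (WB@11)) EX@12 MEM@13 WB@14

Answer: 14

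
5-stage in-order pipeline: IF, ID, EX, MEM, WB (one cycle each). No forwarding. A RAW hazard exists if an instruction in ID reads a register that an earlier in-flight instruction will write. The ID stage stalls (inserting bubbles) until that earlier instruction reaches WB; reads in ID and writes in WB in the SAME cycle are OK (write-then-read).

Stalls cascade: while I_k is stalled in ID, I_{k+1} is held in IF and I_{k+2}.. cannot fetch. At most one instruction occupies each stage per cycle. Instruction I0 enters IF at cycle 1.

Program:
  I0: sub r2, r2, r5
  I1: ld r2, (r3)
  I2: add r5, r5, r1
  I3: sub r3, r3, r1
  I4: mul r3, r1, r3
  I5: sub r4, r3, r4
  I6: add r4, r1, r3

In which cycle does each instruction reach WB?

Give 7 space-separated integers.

I0 sub r2 <- r2,r5: IF@1 ID@2 stall=0 (-) EX@3 MEM@4 WB@5
I1 ld r2 <- r3: IF@2 ID@3 stall=0 (-) EX@4 MEM@5 WB@6
I2 add r5 <- r5,r1: IF@3 ID@4 stall=0 (-) EX@5 MEM@6 WB@7
I3 sub r3 <- r3,r1: IF@4 ID@5 stall=0 (-) EX@6 MEM@7 WB@8
I4 mul r3 <- r1,r3: IF@5 ID@6 stall=2 (RAW on I3.r3 (WB@8)) EX@9 MEM@10 WB@11
I5 sub r4 <- r3,r4: IF@6 ID@9 stall=2 (RAW on I4.r3 (WB@11)) EX@12 MEM@13 WB@14
I6 add r4 <- r1,r3: IF@9 ID@12 stall=0 (-) EX@13 MEM@14 WB@15

Answer: 5 6 7 8 11 14 15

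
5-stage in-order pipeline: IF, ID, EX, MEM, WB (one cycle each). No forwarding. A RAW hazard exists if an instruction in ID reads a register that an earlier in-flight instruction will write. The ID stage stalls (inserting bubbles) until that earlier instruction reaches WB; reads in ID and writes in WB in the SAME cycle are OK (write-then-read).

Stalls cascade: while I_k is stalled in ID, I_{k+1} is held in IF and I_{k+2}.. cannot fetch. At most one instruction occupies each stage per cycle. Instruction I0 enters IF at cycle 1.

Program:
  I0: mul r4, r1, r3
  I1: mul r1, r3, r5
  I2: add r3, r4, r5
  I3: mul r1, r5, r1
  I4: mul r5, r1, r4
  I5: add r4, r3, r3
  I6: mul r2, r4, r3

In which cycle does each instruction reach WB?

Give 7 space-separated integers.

Answer: 5 6 8 9 12 13 16

Derivation:
I0 mul r4 <- r1,r3: IF@1 ID@2 stall=0 (-) EX@3 MEM@4 WB@5
I1 mul r1 <- r3,r5: IF@2 ID@3 stall=0 (-) EX@4 MEM@5 WB@6
I2 add r3 <- r4,r5: IF@3 ID@4 stall=1 (RAW on I0.r4 (WB@5)) EX@6 MEM@7 WB@8
I3 mul r1 <- r5,r1: IF@4 ID@6 stall=0 (-) EX@7 MEM@8 WB@9
I4 mul r5 <- r1,r4: IF@6 ID@7 stall=2 (RAW on I3.r1 (WB@9)) EX@10 MEM@11 WB@12
I5 add r4 <- r3,r3: IF@7 ID@10 stall=0 (-) EX@11 MEM@12 WB@13
I6 mul r2 <- r4,r3: IF@10 ID@11 stall=2 (RAW on I5.r4 (WB@13)) EX@14 MEM@15 WB@16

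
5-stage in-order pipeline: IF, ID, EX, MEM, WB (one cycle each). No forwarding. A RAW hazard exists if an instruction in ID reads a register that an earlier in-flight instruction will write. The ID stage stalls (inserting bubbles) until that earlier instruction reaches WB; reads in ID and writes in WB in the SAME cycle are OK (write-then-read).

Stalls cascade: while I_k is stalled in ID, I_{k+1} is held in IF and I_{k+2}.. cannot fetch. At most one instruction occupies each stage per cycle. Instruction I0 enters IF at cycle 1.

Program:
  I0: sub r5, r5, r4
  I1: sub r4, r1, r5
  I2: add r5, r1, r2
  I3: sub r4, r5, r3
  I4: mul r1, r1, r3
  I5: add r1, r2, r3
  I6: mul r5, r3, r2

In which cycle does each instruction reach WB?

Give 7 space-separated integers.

Answer: 5 8 9 12 13 14 15

Derivation:
I0 sub r5 <- r5,r4: IF@1 ID@2 stall=0 (-) EX@3 MEM@4 WB@5
I1 sub r4 <- r1,r5: IF@2 ID@3 stall=2 (RAW on I0.r5 (WB@5)) EX@6 MEM@7 WB@8
I2 add r5 <- r1,r2: IF@3 ID@6 stall=0 (-) EX@7 MEM@8 WB@9
I3 sub r4 <- r5,r3: IF@6 ID@7 stall=2 (RAW on I2.r5 (WB@9)) EX@10 MEM@11 WB@12
I4 mul r1 <- r1,r3: IF@7 ID@10 stall=0 (-) EX@11 MEM@12 WB@13
I5 add r1 <- r2,r3: IF@10 ID@11 stall=0 (-) EX@12 MEM@13 WB@14
I6 mul r5 <- r3,r2: IF@11 ID@12 stall=0 (-) EX@13 MEM@14 WB@15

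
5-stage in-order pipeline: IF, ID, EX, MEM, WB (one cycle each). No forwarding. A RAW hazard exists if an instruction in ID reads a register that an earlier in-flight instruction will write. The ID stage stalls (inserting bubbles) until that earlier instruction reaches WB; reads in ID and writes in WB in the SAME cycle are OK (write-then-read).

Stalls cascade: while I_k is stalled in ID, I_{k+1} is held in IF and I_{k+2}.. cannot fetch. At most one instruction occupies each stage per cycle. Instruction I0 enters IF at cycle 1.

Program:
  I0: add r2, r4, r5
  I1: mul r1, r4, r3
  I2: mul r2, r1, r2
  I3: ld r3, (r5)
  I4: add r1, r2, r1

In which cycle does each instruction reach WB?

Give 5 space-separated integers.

I0 add r2 <- r4,r5: IF@1 ID@2 stall=0 (-) EX@3 MEM@4 WB@5
I1 mul r1 <- r4,r3: IF@2 ID@3 stall=0 (-) EX@4 MEM@5 WB@6
I2 mul r2 <- r1,r2: IF@3 ID@4 stall=2 (RAW on I1.r1 (WB@6)) EX@7 MEM@8 WB@9
I3 ld r3 <- r5: IF@4 ID@7 stall=0 (-) EX@8 MEM@9 WB@10
I4 add r1 <- r2,r1: IF@7 ID@8 stall=1 (RAW on I2.r2 (WB@9)) EX@10 MEM@11 WB@12

Answer: 5 6 9 10 12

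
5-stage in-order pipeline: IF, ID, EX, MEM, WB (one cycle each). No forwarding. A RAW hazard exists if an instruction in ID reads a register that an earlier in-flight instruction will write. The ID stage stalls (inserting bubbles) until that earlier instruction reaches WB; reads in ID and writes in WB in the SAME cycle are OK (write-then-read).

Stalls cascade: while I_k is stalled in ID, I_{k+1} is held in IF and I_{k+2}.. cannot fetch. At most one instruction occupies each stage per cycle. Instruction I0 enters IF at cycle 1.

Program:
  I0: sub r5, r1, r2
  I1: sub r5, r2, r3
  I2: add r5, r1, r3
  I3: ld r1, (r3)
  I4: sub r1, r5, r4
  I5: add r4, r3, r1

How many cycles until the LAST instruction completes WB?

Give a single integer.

I0 sub r5 <- r1,r2: IF@1 ID@2 stall=0 (-) EX@3 MEM@4 WB@5
I1 sub r5 <- r2,r3: IF@2 ID@3 stall=0 (-) EX@4 MEM@5 WB@6
I2 add r5 <- r1,r3: IF@3 ID@4 stall=0 (-) EX@5 MEM@6 WB@7
I3 ld r1 <- r3: IF@4 ID@5 stall=0 (-) EX@6 MEM@7 WB@8
I4 sub r1 <- r5,r4: IF@5 ID@6 stall=1 (RAW on I2.r5 (WB@7)) EX@8 MEM@9 WB@10
I5 add r4 <- r3,r1: IF@6 ID@8 stall=2 (RAW on I4.r1 (WB@10)) EX@11 MEM@12 WB@13

Answer: 13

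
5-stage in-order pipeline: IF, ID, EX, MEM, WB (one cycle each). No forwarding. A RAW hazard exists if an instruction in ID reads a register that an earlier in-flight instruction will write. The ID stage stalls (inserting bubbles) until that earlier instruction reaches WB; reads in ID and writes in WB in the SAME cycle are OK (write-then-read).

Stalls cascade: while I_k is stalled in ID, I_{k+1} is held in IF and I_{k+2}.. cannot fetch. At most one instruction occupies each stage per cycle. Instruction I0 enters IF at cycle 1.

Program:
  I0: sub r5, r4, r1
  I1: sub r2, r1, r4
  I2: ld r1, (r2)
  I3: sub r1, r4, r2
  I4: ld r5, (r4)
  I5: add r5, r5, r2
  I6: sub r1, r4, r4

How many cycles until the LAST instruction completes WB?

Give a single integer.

Answer: 15

Derivation:
I0 sub r5 <- r4,r1: IF@1 ID@2 stall=0 (-) EX@3 MEM@4 WB@5
I1 sub r2 <- r1,r4: IF@2 ID@3 stall=0 (-) EX@4 MEM@5 WB@6
I2 ld r1 <- r2: IF@3 ID@4 stall=2 (RAW on I1.r2 (WB@6)) EX@7 MEM@8 WB@9
I3 sub r1 <- r4,r2: IF@4 ID@7 stall=0 (-) EX@8 MEM@9 WB@10
I4 ld r5 <- r4: IF@7 ID@8 stall=0 (-) EX@9 MEM@10 WB@11
I5 add r5 <- r5,r2: IF@8 ID@9 stall=2 (RAW on I4.r5 (WB@11)) EX@12 MEM@13 WB@14
I6 sub r1 <- r4,r4: IF@9 ID@12 stall=0 (-) EX@13 MEM@14 WB@15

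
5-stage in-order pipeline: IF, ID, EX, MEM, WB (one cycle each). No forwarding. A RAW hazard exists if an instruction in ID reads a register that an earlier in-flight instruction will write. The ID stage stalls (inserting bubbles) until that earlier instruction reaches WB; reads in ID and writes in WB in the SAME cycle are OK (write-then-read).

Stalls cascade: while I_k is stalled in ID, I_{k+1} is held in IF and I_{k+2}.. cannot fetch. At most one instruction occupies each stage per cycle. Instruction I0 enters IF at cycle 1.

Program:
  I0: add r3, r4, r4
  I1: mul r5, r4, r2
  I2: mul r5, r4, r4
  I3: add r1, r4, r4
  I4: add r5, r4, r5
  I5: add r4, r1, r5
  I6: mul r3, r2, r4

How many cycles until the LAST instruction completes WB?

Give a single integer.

I0 add r3 <- r4,r4: IF@1 ID@2 stall=0 (-) EX@3 MEM@4 WB@5
I1 mul r5 <- r4,r2: IF@2 ID@3 stall=0 (-) EX@4 MEM@5 WB@6
I2 mul r5 <- r4,r4: IF@3 ID@4 stall=0 (-) EX@5 MEM@6 WB@7
I3 add r1 <- r4,r4: IF@4 ID@5 stall=0 (-) EX@6 MEM@7 WB@8
I4 add r5 <- r4,r5: IF@5 ID@6 stall=1 (RAW on I2.r5 (WB@7)) EX@8 MEM@9 WB@10
I5 add r4 <- r1,r5: IF@6 ID@8 stall=2 (RAW on I4.r5 (WB@10)) EX@11 MEM@12 WB@13
I6 mul r3 <- r2,r4: IF@8 ID@11 stall=2 (RAW on I5.r4 (WB@13)) EX@14 MEM@15 WB@16

Answer: 16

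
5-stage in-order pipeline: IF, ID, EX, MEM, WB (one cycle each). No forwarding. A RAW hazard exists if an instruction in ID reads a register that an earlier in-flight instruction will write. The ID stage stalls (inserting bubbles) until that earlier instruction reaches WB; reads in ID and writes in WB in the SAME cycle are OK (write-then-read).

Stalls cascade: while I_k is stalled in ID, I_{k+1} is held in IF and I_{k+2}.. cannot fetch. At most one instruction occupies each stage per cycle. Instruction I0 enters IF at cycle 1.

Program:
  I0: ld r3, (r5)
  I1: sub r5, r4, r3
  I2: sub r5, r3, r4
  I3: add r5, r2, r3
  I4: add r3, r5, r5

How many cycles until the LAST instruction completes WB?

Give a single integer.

Answer: 13

Derivation:
I0 ld r3 <- r5: IF@1 ID@2 stall=0 (-) EX@3 MEM@4 WB@5
I1 sub r5 <- r4,r3: IF@2 ID@3 stall=2 (RAW on I0.r3 (WB@5)) EX@6 MEM@7 WB@8
I2 sub r5 <- r3,r4: IF@3 ID@6 stall=0 (-) EX@7 MEM@8 WB@9
I3 add r5 <- r2,r3: IF@6 ID@7 stall=0 (-) EX@8 MEM@9 WB@10
I4 add r3 <- r5,r5: IF@7 ID@8 stall=2 (RAW on I3.r5 (WB@10)) EX@11 MEM@12 WB@13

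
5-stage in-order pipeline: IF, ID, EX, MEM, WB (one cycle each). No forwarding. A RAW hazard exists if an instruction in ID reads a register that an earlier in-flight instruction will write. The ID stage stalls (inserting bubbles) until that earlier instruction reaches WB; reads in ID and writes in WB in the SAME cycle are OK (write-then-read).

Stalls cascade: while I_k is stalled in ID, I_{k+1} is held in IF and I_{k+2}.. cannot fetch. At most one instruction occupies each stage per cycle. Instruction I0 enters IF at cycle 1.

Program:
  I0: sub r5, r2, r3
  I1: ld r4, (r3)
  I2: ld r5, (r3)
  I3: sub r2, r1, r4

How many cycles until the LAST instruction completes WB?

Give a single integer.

I0 sub r5 <- r2,r3: IF@1 ID@2 stall=0 (-) EX@3 MEM@4 WB@5
I1 ld r4 <- r3: IF@2 ID@3 stall=0 (-) EX@4 MEM@5 WB@6
I2 ld r5 <- r3: IF@3 ID@4 stall=0 (-) EX@5 MEM@6 WB@7
I3 sub r2 <- r1,r4: IF@4 ID@5 stall=1 (RAW on I1.r4 (WB@6)) EX@7 MEM@8 WB@9

Answer: 9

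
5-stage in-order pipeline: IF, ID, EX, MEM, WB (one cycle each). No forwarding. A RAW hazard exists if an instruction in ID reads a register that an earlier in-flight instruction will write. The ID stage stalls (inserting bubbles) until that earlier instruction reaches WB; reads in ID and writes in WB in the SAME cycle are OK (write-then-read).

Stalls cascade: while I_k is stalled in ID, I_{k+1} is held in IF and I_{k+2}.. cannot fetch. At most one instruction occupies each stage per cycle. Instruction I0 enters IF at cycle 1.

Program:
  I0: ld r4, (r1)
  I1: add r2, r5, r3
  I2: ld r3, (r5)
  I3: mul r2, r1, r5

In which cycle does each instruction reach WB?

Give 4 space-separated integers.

I0 ld r4 <- r1: IF@1 ID@2 stall=0 (-) EX@3 MEM@4 WB@5
I1 add r2 <- r5,r3: IF@2 ID@3 stall=0 (-) EX@4 MEM@5 WB@6
I2 ld r3 <- r5: IF@3 ID@4 stall=0 (-) EX@5 MEM@6 WB@7
I3 mul r2 <- r1,r5: IF@4 ID@5 stall=0 (-) EX@6 MEM@7 WB@8

Answer: 5 6 7 8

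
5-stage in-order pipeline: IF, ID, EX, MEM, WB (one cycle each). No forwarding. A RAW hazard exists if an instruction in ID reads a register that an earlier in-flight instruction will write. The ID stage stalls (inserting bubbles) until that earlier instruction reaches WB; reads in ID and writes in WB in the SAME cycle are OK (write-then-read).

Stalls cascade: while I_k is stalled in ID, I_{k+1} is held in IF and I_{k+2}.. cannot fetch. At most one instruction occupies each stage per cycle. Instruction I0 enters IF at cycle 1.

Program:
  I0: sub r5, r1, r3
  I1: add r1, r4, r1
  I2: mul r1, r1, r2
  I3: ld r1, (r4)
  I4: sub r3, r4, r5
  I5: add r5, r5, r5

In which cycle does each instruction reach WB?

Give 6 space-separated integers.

I0 sub r5 <- r1,r3: IF@1 ID@2 stall=0 (-) EX@3 MEM@4 WB@5
I1 add r1 <- r4,r1: IF@2 ID@3 stall=0 (-) EX@4 MEM@5 WB@6
I2 mul r1 <- r1,r2: IF@3 ID@4 stall=2 (RAW on I1.r1 (WB@6)) EX@7 MEM@8 WB@9
I3 ld r1 <- r4: IF@4 ID@7 stall=0 (-) EX@8 MEM@9 WB@10
I4 sub r3 <- r4,r5: IF@7 ID@8 stall=0 (-) EX@9 MEM@10 WB@11
I5 add r5 <- r5,r5: IF@8 ID@9 stall=0 (-) EX@10 MEM@11 WB@12

Answer: 5 6 9 10 11 12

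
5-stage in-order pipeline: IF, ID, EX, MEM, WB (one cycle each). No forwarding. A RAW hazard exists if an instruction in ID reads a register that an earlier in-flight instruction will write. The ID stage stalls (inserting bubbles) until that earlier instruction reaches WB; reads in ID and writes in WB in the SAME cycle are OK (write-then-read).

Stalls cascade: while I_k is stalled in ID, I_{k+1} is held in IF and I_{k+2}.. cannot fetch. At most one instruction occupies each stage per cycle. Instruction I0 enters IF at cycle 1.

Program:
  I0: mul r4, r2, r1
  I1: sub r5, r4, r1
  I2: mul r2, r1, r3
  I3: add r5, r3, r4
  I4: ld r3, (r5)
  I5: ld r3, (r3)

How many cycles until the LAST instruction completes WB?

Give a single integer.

Answer: 16

Derivation:
I0 mul r4 <- r2,r1: IF@1 ID@2 stall=0 (-) EX@3 MEM@4 WB@5
I1 sub r5 <- r4,r1: IF@2 ID@3 stall=2 (RAW on I0.r4 (WB@5)) EX@6 MEM@7 WB@8
I2 mul r2 <- r1,r3: IF@3 ID@6 stall=0 (-) EX@7 MEM@8 WB@9
I3 add r5 <- r3,r4: IF@6 ID@7 stall=0 (-) EX@8 MEM@9 WB@10
I4 ld r3 <- r5: IF@7 ID@8 stall=2 (RAW on I3.r5 (WB@10)) EX@11 MEM@12 WB@13
I5 ld r3 <- r3: IF@8 ID@11 stall=2 (RAW on I4.r3 (WB@13)) EX@14 MEM@15 WB@16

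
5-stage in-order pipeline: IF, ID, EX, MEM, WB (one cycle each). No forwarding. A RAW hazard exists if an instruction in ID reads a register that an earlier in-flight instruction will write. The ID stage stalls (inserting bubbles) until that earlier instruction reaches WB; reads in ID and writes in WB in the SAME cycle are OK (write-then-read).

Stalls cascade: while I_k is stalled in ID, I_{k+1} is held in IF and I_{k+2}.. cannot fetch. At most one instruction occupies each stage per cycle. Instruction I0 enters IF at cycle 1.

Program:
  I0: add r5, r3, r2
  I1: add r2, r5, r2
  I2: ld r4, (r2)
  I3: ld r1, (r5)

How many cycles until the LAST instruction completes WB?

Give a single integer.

I0 add r5 <- r3,r2: IF@1 ID@2 stall=0 (-) EX@3 MEM@4 WB@5
I1 add r2 <- r5,r2: IF@2 ID@3 stall=2 (RAW on I0.r5 (WB@5)) EX@6 MEM@7 WB@8
I2 ld r4 <- r2: IF@3 ID@6 stall=2 (RAW on I1.r2 (WB@8)) EX@9 MEM@10 WB@11
I3 ld r1 <- r5: IF@6 ID@9 stall=0 (-) EX@10 MEM@11 WB@12

Answer: 12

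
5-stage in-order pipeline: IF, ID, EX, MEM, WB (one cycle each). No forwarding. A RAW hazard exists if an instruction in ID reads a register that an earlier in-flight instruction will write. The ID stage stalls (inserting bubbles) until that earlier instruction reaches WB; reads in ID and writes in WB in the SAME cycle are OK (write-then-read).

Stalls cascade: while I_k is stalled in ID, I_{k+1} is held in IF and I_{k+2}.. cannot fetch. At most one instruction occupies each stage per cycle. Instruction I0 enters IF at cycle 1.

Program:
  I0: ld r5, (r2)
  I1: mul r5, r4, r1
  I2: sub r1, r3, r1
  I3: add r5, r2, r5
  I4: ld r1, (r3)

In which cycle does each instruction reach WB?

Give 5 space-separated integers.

I0 ld r5 <- r2: IF@1 ID@2 stall=0 (-) EX@3 MEM@4 WB@5
I1 mul r5 <- r4,r1: IF@2 ID@3 stall=0 (-) EX@4 MEM@5 WB@6
I2 sub r1 <- r3,r1: IF@3 ID@4 stall=0 (-) EX@5 MEM@6 WB@7
I3 add r5 <- r2,r5: IF@4 ID@5 stall=1 (RAW on I1.r5 (WB@6)) EX@7 MEM@8 WB@9
I4 ld r1 <- r3: IF@5 ID@7 stall=0 (-) EX@8 MEM@9 WB@10

Answer: 5 6 7 9 10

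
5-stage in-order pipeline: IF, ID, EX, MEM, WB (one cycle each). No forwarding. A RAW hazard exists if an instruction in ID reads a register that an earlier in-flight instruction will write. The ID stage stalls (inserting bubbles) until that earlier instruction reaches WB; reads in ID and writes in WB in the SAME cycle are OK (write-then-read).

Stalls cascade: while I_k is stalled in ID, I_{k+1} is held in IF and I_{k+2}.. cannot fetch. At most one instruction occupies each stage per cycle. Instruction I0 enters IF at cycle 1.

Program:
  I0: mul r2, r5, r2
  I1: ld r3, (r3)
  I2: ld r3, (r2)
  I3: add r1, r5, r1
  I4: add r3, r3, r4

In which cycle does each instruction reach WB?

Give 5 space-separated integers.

I0 mul r2 <- r5,r2: IF@1 ID@2 stall=0 (-) EX@3 MEM@4 WB@5
I1 ld r3 <- r3: IF@2 ID@3 stall=0 (-) EX@4 MEM@5 WB@6
I2 ld r3 <- r2: IF@3 ID@4 stall=1 (RAW on I0.r2 (WB@5)) EX@6 MEM@7 WB@8
I3 add r1 <- r5,r1: IF@4 ID@6 stall=0 (-) EX@7 MEM@8 WB@9
I4 add r3 <- r3,r4: IF@6 ID@7 stall=1 (RAW on I2.r3 (WB@8)) EX@9 MEM@10 WB@11

Answer: 5 6 8 9 11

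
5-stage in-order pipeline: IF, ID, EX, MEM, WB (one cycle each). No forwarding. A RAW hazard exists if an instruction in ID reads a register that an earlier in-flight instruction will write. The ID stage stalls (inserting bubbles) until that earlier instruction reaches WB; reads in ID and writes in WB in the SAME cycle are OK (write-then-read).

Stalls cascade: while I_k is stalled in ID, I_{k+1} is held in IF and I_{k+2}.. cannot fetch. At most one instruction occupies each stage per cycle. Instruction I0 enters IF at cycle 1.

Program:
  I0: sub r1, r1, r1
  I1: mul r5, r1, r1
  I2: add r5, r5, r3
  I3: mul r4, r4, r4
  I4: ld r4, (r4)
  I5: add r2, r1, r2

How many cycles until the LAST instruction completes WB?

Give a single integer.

I0 sub r1 <- r1,r1: IF@1 ID@2 stall=0 (-) EX@3 MEM@4 WB@5
I1 mul r5 <- r1,r1: IF@2 ID@3 stall=2 (RAW on I0.r1 (WB@5)) EX@6 MEM@7 WB@8
I2 add r5 <- r5,r3: IF@3 ID@6 stall=2 (RAW on I1.r5 (WB@8)) EX@9 MEM@10 WB@11
I3 mul r4 <- r4,r4: IF@6 ID@9 stall=0 (-) EX@10 MEM@11 WB@12
I4 ld r4 <- r4: IF@9 ID@10 stall=2 (RAW on I3.r4 (WB@12)) EX@13 MEM@14 WB@15
I5 add r2 <- r1,r2: IF@10 ID@13 stall=0 (-) EX@14 MEM@15 WB@16

Answer: 16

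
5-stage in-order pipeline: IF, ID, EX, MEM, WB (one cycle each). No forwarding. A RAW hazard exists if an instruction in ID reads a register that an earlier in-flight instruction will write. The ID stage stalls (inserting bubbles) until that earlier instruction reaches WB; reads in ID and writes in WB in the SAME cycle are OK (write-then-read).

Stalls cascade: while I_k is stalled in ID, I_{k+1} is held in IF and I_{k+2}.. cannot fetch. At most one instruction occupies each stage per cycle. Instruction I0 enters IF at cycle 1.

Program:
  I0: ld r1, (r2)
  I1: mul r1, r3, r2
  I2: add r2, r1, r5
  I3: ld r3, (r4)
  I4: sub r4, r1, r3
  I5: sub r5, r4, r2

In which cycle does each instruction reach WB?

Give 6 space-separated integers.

I0 ld r1 <- r2: IF@1 ID@2 stall=0 (-) EX@3 MEM@4 WB@5
I1 mul r1 <- r3,r2: IF@2 ID@3 stall=0 (-) EX@4 MEM@5 WB@6
I2 add r2 <- r1,r5: IF@3 ID@4 stall=2 (RAW on I1.r1 (WB@6)) EX@7 MEM@8 WB@9
I3 ld r3 <- r4: IF@4 ID@7 stall=0 (-) EX@8 MEM@9 WB@10
I4 sub r4 <- r1,r3: IF@7 ID@8 stall=2 (RAW on I3.r3 (WB@10)) EX@11 MEM@12 WB@13
I5 sub r5 <- r4,r2: IF@8 ID@11 stall=2 (RAW on I4.r4 (WB@13)) EX@14 MEM@15 WB@16

Answer: 5 6 9 10 13 16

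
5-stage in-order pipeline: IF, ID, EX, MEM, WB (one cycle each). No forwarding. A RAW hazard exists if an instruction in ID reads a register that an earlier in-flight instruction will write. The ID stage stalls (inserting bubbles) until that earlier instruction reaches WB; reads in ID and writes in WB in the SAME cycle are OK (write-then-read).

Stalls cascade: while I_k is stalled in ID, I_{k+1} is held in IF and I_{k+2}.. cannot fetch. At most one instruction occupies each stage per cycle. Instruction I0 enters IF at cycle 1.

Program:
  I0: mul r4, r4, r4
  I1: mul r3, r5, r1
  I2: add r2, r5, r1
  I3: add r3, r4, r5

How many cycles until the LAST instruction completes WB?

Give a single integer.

I0 mul r4 <- r4,r4: IF@1 ID@2 stall=0 (-) EX@3 MEM@4 WB@5
I1 mul r3 <- r5,r1: IF@2 ID@3 stall=0 (-) EX@4 MEM@5 WB@6
I2 add r2 <- r5,r1: IF@3 ID@4 stall=0 (-) EX@5 MEM@6 WB@7
I3 add r3 <- r4,r5: IF@4 ID@5 stall=0 (-) EX@6 MEM@7 WB@8

Answer: 8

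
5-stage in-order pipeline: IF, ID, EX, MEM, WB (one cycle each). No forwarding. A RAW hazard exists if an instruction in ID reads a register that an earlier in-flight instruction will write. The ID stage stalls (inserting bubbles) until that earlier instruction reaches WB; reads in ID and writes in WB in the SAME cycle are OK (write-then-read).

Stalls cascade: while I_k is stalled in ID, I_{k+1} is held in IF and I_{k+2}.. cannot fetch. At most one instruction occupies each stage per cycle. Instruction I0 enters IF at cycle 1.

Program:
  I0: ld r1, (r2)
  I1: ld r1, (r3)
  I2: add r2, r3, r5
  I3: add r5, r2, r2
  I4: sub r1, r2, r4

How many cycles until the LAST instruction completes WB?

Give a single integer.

I0 ld r1 <- r2: IF@1 ID@2 stall=0 (-) EX@3 MEM@4 WB@5
I1 ld r1 <- r3: IF@2 ID@3 stall=0 (-) EX@4 MEM@5 WB@6
I2 add r2 <- r3,r5: IF@3 ID@4 stall=0 (-) EX@5 MEM@6 WB@7
I3 add r5 <- r2,r2: IF@4 ID@5 stall=2 (RAW on I2.r2 (WB@7)) EX@8 MEM@9 WB@10
I4 sub r1 <- r2,r4: IF@5 ID@8 stall=0 (-) EX@9 MEM@10 WB@11

Answer: 11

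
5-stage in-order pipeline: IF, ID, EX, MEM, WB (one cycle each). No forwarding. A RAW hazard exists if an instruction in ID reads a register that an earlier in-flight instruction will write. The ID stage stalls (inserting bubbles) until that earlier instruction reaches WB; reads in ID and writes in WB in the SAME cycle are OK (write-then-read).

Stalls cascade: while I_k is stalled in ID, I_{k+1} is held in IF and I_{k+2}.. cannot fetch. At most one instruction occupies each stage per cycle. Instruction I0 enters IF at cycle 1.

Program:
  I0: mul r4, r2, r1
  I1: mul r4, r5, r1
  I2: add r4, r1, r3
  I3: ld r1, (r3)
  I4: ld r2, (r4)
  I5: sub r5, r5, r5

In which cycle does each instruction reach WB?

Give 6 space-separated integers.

I0 mul r4 <- r2,r1: IF@1 ID@2 stall=0 (-) EX@3 MEM@4 WB@5
I1 mul r4 <- r5,r1: IF@2 ID@3 stall=0 (-) EX@4 MEM@5 WB@6
I2 add r4 <- r1,r3: IF@3 ID@4 stall=0 (-) EX@5 MEM@6 WB@7
I3 ld r1 <- r3: IF@4 ID@5 stall=0 (-) EX@6 MEM@7 WB@8
I4 ld r2 <- r4: IF@5 ID@6 stall=1 (RAW on I2.r4 (WB@7)) EX@8 MEM@9 WB@10
I5 sub r5 <- r5,r5: IF@6 ID@8 stall=0 (-) EX@9 MEM@10 WB@11

Answer: 5 6 7 8 10 11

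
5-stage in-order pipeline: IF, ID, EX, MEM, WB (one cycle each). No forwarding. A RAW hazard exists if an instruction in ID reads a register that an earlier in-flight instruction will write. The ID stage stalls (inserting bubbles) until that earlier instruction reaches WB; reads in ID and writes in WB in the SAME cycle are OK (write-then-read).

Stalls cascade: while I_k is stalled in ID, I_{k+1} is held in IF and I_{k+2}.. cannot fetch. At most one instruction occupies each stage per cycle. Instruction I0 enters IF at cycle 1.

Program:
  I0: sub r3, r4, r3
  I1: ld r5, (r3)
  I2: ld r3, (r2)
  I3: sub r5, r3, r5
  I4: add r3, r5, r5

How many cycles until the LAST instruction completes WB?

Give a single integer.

I0 sub r3 <- r4,r3: IF@1 ID@2 stall=0 (-) EX@3 MEM@4 WB@5
I1 ld r5 <- r3: IF@2 ID@3 stall=2 (RAW on I0.r3 (WB@5)) EX@6 MEM@7 WB@8
I2 ld r3 <- r2: IF@3 ID@6 stall=0 (-) EX@7 MEM@8 WB@9
I3 sub r5 <- r3,r5: IF@6 ID@7 stall=2 (RAW on I2.r3 (WB@9)) EX@10 MEM@11 WB@12
I4 add r3 <- r5,r5: IF@7 ID@10 stall=2 (RAW on I3.r5 (WB@12)) EX@13 MEM@14 WB@15

Answer: 15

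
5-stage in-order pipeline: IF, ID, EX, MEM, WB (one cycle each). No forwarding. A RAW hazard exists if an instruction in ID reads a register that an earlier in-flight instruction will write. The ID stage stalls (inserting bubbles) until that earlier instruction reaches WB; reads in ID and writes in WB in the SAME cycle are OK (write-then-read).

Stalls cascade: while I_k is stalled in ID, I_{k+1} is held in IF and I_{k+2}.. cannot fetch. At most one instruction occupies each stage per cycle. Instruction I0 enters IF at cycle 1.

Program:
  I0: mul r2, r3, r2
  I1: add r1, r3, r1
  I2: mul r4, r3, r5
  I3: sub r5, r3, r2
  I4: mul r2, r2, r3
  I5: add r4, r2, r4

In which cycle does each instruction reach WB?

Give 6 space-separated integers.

I0 mul r2 <- r3,r2: IF@1 ID@2 stall=0 (-) EX@3 MEM@4 WB@5
I1 add r1 <- r3,r1: IF@2 ID@3 stall=0 (-) EX@4 MEM@5 WB@6
I2 mul r4 <- r3,r5: IF@3 ID@4 stall=0 (-) EX@5 MEM@6 WB@7
I3 sub r5 <- r3,r2: IF@4 ID@5 stall=0 (-) EX@6 MEM@7 WB@8
I4 mul r2 <- r2,r3: IF@5 ID@6 stall=0 (-) EX@7 MEM@8 WB@9
I5 add r4 <- r2,r4: IF@6 ID@7 stall=2 (RAW on I4.r2 (WB@9)) EX@10 MEM@11 WB@12

Answer: 5 6 7 8 9 12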